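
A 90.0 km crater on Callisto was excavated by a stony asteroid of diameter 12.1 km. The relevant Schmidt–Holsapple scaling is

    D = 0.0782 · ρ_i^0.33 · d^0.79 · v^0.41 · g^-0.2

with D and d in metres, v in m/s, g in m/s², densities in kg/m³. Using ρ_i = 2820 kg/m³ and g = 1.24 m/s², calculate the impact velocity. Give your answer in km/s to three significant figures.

v ≈ 15.3 km/s

Rearranging for v: v = [D / (0.0782 · 2820^0.33 · 12100^0.79 · 1.24^-0.2)]^(1/0.41).
D = 90000 m.
2820^0.33 = 13.76
12100^0.79 = 1680
1.24^-0.2 = 0.9579
Denominator = 0.0782 × 13.76 × 1680 × 0.9579 = 1732
D / 1732 = 90000 / 1732 = 51.96
v = 51.96^(1/0.41) = 51.96^2.439 = 15294 m/s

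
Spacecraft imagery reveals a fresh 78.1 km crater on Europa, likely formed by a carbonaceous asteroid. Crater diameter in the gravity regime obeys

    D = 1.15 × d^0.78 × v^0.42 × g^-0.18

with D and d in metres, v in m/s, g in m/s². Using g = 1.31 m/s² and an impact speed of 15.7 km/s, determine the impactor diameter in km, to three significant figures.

Rearranging for d: d = [D / (1.15 · 15700^0.42 · 1.31^-0.18)]^(1/0.78).
D = 78100 m.
15700^0.42 = 57.85
1.31^-0.18 = 0.9526
Denominator = 1.15 × 57.85 × 0.9526 = 63.37
D / 63.37 = 78100 / 63.37 = 1232
d = 1232^(1/0.78) = 1232^1.2821 = 9172 m

d ≈ 9.17 km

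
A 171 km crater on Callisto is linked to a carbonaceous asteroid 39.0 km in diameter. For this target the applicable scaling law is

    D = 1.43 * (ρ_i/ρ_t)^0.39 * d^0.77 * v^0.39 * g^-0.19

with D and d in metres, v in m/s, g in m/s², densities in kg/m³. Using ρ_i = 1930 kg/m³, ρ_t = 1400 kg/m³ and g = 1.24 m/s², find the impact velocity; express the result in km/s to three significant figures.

v ≈ 7.27 km/s

Rearranging for v: v = [D / (1.43 · (1930/1400)^0.39 · 39000^0.77 · 1.24^-0.19)]^(1/0.39).
D = 171000 m.
(1930/1400)^0.39 = 1.133
39000^0.77 = 3429
1.24^-0.19 = 0.9600
Denominator = 1.43 × 1.133 × 3429 × 0.9600 = 5333
D / 5333 = 171000 / 5333 = 32.06
v = 32.06^(1/0.39) = 32.06^2.5641 = 7268 m/s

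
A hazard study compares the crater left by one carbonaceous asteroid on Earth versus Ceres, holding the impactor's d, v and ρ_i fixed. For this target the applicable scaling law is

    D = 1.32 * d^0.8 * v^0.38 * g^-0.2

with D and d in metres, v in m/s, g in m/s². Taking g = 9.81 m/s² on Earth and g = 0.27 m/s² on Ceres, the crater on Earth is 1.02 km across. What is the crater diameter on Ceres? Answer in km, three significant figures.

D ≈ 2.09 km

All impactor-dependent factors cancel in the ratio, leaving D_Ceres/D_Earth = (g_Ceres/g_Earth)^-0.2.
(0.27/9.81)^-0.2 = 0.02752^-0.2 = 2.051
D_Ceres = 2.051 × 1.02 km = 2.09 km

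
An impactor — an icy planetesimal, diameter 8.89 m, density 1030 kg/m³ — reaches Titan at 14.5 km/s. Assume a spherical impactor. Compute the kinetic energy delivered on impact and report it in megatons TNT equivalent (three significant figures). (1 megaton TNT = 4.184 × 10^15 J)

E ≈ 9.52 × 10^-3 Mt TNT

v = 14500 m/s.
Mass m = (π/6) ρ d³ = (π/6) × 1030 × (8.89)³ = 3.789 × 10^5 kg
E = ½ m v² = 0.5 × 3.789 × 10^5 × (14500)² = 3.983 × 10^13 J
   = 3.983 × 10^13 / 4.184×10^15 = 9.520 × 10^-3 Mt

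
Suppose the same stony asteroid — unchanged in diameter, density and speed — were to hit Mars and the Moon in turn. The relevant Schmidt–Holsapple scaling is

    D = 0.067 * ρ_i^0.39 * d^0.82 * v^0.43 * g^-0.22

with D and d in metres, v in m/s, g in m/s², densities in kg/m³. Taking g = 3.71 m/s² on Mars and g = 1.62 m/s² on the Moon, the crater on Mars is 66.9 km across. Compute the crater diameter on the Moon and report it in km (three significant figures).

D ≈ 80.3 km

All impactor-dependent factors cancel in the ratio, leaving D_Moon/D_Mars = (g_Moon/g_Mars)^-0.22.
(1.62/3.71)^-0.22 = 0.4367^-0.22 = 1.200
D_Moon = 1.200 × 66.9 km = 80.3 km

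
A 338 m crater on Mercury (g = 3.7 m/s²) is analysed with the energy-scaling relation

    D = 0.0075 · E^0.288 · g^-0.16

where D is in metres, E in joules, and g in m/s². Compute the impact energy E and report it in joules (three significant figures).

E ≈ 2.98 × 10^16 J

Rearranging: E = [D / (0.0075 · g^-0.16)]^(1/0.288).
g^-0.16 = 3.7^-0.16 = 0.8111
D / (0.0075 × 0.8111) = 338 / (6.083 × 10^-3) = 5.556 × 10^4
E = (5.556 × 10^4)^3.4722 = 2.984 × 10^16 J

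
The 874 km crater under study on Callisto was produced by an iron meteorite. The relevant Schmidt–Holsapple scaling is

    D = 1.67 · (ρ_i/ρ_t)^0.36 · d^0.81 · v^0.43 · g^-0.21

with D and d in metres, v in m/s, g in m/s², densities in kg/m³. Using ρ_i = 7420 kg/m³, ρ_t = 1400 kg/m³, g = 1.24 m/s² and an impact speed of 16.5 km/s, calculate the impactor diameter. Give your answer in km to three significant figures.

Rearranging for d: d = [D / (1.67 · (7420/1400)^0.36 · 16500^0.43 · 1.24^-0.21)]^(1/0.81).
D = 874000 m.
(7420/1400)^0.36 = 1.823
16500^0.43 = 65.09
1.24^-0.21 = 0.9558
Denominator = 1.67 × 1.823 × 65.09 × 0.9558 = 189.4
D / 189.4 = 874000 / 189.4 = 4615
d = 4615^(1/0.81) = 4615^1.2346 = 33403 m

d ≈ 33.4 km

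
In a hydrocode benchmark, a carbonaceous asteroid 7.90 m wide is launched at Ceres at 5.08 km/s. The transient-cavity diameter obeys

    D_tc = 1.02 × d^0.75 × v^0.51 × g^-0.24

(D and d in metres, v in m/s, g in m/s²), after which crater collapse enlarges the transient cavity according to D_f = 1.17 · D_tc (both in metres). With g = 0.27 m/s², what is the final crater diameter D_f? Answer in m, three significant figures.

v = 5080 m/s.
d^0.75 = 7.9^0.75 = 4.712
v^0.51 = 5080^0.51 = 77.62
g^-0.24 = 0.27^-0.24 = 1.369
D_tc = 1.02 × 4.712 × 77.62 × 1.369 = 510.7 m
D_f = 1.17 × 510.7 = 597.5 m

D_f ≈ 598 m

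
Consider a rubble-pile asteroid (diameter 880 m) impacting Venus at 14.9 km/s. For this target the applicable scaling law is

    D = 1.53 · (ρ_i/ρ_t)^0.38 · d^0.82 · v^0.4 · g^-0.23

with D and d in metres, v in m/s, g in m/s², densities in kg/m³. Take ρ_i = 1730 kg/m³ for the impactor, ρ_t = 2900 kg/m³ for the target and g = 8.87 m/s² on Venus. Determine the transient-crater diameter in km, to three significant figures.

D ≈ 9.23 km

In SI units: v = 14900 m/s.
(ρ_i/ρ_t)^0.38 = (1730/2900)^0.38 = 0.8218
d^0.82 = 880^0.82 = 259.7
v^0.4 = 14900^0.4 = 46.70
g^-0.23 = 8.87^-0.23 = 0.6053
D = 1.53 × 0.8218 × 259.7 × 46.70 × 0.6053 = 9230 m
   = 9.230 km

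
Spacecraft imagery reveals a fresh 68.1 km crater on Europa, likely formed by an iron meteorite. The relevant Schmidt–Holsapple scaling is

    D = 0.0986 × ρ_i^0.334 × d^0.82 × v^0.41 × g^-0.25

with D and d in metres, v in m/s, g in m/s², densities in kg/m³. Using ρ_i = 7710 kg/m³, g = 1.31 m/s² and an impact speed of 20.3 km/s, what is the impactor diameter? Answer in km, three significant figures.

d ≈ 2.63 km

Rearranging for d: d = [D / (0.0986 · 7710^0.334 · 20300^0.41 · 1.31^-0.25)]^(1/0.82).
D = 68100 m.
7710^0.334 = 19.87
20300^0.41 = 58.35
1.31^-0.25 = 0.9347
Denominator = 0.0986 × 19.87 × 58.35 × 0.9347 = 106.9
D / 106.9 = 68100 / 106.9 = 637.0
d = 637.0^(1/0.82) = 637.0^1.2195 = 2628 m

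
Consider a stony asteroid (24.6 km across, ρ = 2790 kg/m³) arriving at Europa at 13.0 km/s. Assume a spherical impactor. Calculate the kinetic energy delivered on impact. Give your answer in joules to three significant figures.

E ≈ 1.84 × 10^24 J

d = 24600 m; v = 13000 m/s.
Mass m = (π/6) ρ d³ = (π/6) × 2790 × (24600)³ = 2.175 × 10^16 kg
E = ½ m v² = 0.5 × 2.175 × 10^16 × (13000)² = 1.838 × 10^24 J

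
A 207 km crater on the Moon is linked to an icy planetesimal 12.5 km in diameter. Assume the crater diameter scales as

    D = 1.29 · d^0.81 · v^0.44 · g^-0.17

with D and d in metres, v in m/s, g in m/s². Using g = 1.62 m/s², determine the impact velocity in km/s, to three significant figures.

Rearranging for v: v = [D / (1.29 · 12500^0.81 · 1.62^-0.17)]^(1/0.44).
D = 207000 m.
12500^0.81 = 2082
1.62^-0.17 = 0.9213
Denominator = 1.29 × 2082 × 0.9213 = 2474
D / 2474 = 207000 / 2474 = 83.67
v = 83.67^(1/0.44) = 83.67^2.2727 = 23411 m/s

v ≈ 23.4 km/s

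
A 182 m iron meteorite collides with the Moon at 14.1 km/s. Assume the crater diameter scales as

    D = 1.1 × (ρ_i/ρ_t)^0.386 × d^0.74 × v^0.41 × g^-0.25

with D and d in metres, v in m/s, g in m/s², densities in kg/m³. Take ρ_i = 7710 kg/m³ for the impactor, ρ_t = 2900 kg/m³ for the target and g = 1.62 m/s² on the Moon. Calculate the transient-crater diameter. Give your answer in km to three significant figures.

In SI units: v = 14100 m/s.
(ρ_i/ρ_t)^0.386 = (7710/2900)^0.386 = 1.459
d^0.74 = 182^0.74 = 47.04
v^0.41 = 14100^0.41 = 50.26
g^-0.25 = 1.62^-0.25 = 0.8864
D = 1.1 × 1.459 × 47.04 × 50.26 × 0.8864 = 3363 m
   = 3.363 km

D ≈ 3.36 km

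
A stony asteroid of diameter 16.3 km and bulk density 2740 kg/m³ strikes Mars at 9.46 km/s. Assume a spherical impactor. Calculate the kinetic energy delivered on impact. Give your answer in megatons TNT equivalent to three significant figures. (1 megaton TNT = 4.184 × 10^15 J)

E ≈ 6.64 × 10^7 Mt TNT

d = 16300 m; v = 9460 m/s.
Mass m = (π/6) ρ d³ = (π/6) × 2740 × (16300)³ = 6.213 × 10^15 kg
E = ½ m v² = 0.5 × 6.213 × 10^15 × (9460)² = 2.780 × 10^23 J
   = 2.780 × 10^23 / 4.184×10^15 = 6.644 × 10^7 Mt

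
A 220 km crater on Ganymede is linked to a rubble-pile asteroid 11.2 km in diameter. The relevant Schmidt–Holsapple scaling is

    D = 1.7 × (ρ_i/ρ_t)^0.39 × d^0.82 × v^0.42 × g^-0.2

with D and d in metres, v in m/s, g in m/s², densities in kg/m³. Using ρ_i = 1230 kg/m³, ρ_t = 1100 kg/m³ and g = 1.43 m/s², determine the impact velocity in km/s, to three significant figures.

Rearranging for v: v = [D / (1.7 · (1230/1100)^0.39 · 11200^0.82 · 1.43^-0.2)]^(1/0.42).
D = 220000 m.
(1230/1100)^0.39 = 1.045
11200^0.82 = 2091
1.43^-0.2 = 0.9310
Denominator = 1.7 × 1.045 × 2091 × 0.9310 = 3458
D / 3458 = 220000 / 3458 = 63.62
v = 63.62^(1/0.42) = 63.62^2.381 = 19695 m/s

v ≈ 19.7 km/s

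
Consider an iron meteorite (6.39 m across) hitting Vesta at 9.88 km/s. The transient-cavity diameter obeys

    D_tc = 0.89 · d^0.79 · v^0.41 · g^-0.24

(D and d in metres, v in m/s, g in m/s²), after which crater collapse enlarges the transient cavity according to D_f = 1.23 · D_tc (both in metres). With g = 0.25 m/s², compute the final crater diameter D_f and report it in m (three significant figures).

D_f ≈ 287 m

v = 9880 m/s.
d^0.79 = 6.39^0.79 = 4.329
v^0.41 = 9880^0.41 = 43.44
g^-0.24 = 0.25^-0.24 = 1.395
D_tc = 0.89 × 4.329 × 43.44 × 1.395 = 233.5 m
D_f = 1.23 × 233.5 = 287.2 m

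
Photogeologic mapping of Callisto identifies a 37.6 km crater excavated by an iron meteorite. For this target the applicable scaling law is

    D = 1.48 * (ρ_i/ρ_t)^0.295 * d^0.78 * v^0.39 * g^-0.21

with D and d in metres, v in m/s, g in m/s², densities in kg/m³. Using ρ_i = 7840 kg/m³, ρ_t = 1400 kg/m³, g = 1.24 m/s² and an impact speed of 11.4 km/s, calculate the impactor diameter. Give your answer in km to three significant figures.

d ≈ 2.30 km

Rearranging for d: d = [D / (1.48 · (7840/1400)^0.295 · 11400^0.39 · 1.24^-0.21)]^(1/0.78).
D = 37600 m.
(7840/1400)^0.295 = 1.662
11400^0.39 = 38.21
1.24^-0.21 = 0.9558
Denominator = 1.48 × 1.662 × 38.21 × 0.9558 = 89.83
D / 89.83 = 37600 / 89.83 = 418.6
d = 418.6^(1/0.78) = 418.6^1.2821 = 2298 m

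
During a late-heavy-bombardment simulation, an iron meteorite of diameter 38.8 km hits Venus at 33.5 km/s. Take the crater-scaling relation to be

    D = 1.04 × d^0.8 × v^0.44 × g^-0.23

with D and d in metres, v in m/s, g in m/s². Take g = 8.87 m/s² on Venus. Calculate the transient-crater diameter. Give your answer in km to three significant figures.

In SI units: d = 38800 m, v = 33500 m/s.
d^0.8 = 38800^0.8 = 4689
v^0.44 = 33500^0.44 = 97.95
g^-0.23 = 8.87^-0.23 = 0.6053
D = 1.04 × 4689 × 97.95 × 0.6053 = 2.891 × 10^5 m
   = 289.1 km

D ≈ 289 km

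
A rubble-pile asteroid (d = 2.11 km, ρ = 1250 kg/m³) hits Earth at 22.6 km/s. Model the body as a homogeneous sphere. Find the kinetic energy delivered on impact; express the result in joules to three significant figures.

E ≈ 1.57 × 10^21 J

d = 2110 m; v = 22600 m/s.
Mass m = (π/6) ρ d³ = (π/6) × 1250 × (2110)³ = 6.148 × 10^12 kg
E = ½ m v² = 0.5 × 6.148 × 10^12 × (22600)² = 1.570 × 10^21 J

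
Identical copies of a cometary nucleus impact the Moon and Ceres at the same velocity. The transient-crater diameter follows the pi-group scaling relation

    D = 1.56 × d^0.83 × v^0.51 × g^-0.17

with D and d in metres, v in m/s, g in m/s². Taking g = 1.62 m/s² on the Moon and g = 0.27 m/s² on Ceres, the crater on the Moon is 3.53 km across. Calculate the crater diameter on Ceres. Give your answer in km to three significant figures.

D ≈ 4.79 km

All impactor-dependent factors cancel in the ratio, leaving D_Ceres/D_Moon = (g_Ceres/g_Moon)^-0.17.
(0.27/1.62)^-0.17 = 0.1667^-0.17 = 1.356
D_Ceres = 1.356 × 3.53 km = 4.79 km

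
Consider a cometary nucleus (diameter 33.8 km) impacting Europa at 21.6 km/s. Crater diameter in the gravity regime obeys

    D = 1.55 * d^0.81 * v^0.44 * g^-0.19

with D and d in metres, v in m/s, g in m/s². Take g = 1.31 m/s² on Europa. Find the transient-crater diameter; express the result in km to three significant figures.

In SI units: d = 33800 m, v = 21600 m/s.
d^0.81 = 33800^0.81 = 4660
v^0.44 = 21600^0.44 = 80.75
g^-0.19 = 1.31^-0.19 = 0.9500
D = 1.55 × 4660 × 80.75 × 0.9500 = 5.541 × 10^5 m
   = 554.1 km

D ≈ 554 km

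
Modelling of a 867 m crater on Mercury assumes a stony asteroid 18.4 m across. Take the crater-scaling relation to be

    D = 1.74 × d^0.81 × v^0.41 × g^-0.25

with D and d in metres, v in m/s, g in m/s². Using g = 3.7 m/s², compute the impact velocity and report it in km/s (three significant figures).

v ≈ 26.7 km/s

Rearranging for v: v = [D / (1.74 · 18.4^0.81 · 3.7^-0.25)]^(1/0.41).
18.4^0.81 = 10.58
3.7^-0.25 = 0.7210
Denominator = 1.74 × 10.58 × 0.7210 = 13.27
D / 13.27 = 867 / 13.27 = 65.34
v = 65.34^(1/0.41) = 65.34^2.439 = 26744 m/s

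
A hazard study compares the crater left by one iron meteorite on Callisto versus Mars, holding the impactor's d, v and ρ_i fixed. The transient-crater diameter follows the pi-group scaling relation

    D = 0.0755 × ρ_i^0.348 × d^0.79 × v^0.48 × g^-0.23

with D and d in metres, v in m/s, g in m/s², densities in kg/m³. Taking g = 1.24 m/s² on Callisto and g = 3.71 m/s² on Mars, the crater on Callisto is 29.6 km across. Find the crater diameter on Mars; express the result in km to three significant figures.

All impactor-dependent factors cancel in the ratio, leaving D_Mars/D_Callisto = (g_Mars/g_Callisto)^-0.23.
(3.71/1.24)^-0.23 = 2.992^-0.23 = 0.7772
D_Mars = 0.7772 × 29.6 km = 23.0 km

D ≈ 23.0 km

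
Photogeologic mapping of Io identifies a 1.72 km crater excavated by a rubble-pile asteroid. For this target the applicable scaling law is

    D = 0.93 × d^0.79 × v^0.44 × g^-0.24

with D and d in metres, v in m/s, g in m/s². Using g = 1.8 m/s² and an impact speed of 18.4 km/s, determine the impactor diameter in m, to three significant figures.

Rearranging for d: d = [D / (0.93 · 18400^0.44 · 1.8^-0.24)]^(1/0.79).
D = 1720 m.
18400^0.44 = 75.25
1.8^-0.24 = 0.8684
Denominator = 0.93 × 75.25 × 0.8684 = 60.77
D / 60.77 = 1720 / 60.77 = 28.30
d = 28.30^(1/0.79) = 28.30^1.2658 = 68.81 m

d ≈ 68.8 m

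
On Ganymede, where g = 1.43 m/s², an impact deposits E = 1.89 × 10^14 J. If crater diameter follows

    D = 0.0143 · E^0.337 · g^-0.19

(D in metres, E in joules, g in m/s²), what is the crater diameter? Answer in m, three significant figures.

D ≈ 865 m

E^0.337 = (1.89 × 10^14)^0.337 = 6.474 × 10^4
g^-0.19 = 1.43^-0.19 = 0.9343
D = 0.0143 × 6.474 × 10^4 × 0.9343 = 865.0 m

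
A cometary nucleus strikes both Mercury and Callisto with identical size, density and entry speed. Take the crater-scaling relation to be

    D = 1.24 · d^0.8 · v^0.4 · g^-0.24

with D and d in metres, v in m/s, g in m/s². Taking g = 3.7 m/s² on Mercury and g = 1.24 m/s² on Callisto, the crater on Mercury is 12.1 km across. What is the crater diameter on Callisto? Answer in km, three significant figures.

D ≈ 15.7 km

All impactor-dependent factors cancel in the ratio, leaving D_Callisto/D_Mercury = (g_Callisto/g_Mercury)^-0.24.
(1.24/3.7)^-0.24 = 0.3351^-0.24 = 1.300
D_Callisto = 1.300 × 12.1 km = 15.7 km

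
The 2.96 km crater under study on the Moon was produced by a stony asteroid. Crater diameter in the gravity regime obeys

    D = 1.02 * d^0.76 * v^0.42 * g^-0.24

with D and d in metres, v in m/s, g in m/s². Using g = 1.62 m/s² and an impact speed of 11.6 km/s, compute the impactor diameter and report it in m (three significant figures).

d ≈ 238 m

Rearranging for d: d = [D / (1.02 · 11600^0.42 · 1.62^-0.24)]^(1/0.76).
D = 2960 m.
11600^0.42 = 50.94
1.62^-0.24 = 0.8907
Denominator = 1.02 × 50.94 × 0.8907 = 46.28
D / 46.28 = 2960 / 46.28 = 63.96
d = 63.96^(1/0.76) = 63.96^1.3158 = 237.8 m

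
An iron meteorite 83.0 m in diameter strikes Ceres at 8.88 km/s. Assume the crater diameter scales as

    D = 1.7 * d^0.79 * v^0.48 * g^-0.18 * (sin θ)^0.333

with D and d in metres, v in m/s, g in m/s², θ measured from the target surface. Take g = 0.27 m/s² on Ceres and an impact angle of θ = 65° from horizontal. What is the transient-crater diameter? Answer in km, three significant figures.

D ≈ 5.37 km

In SI units: v = 8880 m/s.
d^0.79 = 83^0.79 = 32.81
v^0.48 = 8880^0.48 = 78.57
g^-0.18 = 0.27^-0.18 = 1.266
(sin 65°)^0.333 = 0.9063^0.333 = 0.9678
D = 1.7 × 32.81 × 78.57 × 1.266 × 0.9678 = 5369 m
   = 5.369 km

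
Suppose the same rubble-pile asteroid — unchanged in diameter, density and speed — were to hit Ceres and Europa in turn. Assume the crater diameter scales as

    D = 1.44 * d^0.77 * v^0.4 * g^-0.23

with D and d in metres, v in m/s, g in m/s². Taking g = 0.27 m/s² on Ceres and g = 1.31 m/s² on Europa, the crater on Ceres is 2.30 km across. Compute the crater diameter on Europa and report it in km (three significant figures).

D ≈ 1.60 km

All impactor-dependent factors cancel in the ratio, leaving D_Europa/D_Ceres = (g_Europa/g_Ceres)^-0.23.
(1.31/0.27)^-0.23 = 4.852^-0.23 = 0.6954
D_Europa = 0.6954 × 2.30 km = 1.60 km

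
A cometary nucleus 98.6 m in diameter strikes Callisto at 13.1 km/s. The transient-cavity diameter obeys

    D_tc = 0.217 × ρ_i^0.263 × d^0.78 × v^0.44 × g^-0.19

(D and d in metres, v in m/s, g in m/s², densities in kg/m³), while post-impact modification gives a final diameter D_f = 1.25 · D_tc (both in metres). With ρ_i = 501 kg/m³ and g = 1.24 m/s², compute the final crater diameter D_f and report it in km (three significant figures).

v = 13100 m/s.
ρ_i^0.263 = 501^0.263 = 5.129
d^0.78 = 98.6^0.78 = 35.91
v^0.44 = 13100^0.44 = 64.80
g^-0.19 = 1.24^-0.19 = 0.9600
D_tc = 0.217 × 5.129 × 35.91 × 64.80 × 0.9600 = 2486 m
D_f = 1.25 × 2486 = 3108 m
     = 3.107 km

D_f ≈ 3.11 km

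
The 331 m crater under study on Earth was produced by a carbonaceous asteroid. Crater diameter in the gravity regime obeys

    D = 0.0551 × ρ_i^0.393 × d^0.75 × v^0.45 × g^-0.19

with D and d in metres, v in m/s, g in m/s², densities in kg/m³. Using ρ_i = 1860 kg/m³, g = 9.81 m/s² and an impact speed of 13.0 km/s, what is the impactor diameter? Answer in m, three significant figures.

Rearranging for d: d = [D / (0.0551 · 1860^0.393 · 13000^0.45 · 9.81^-0.19)]^(1/0.75).
1860^0.393 = 19.27
13000^0.45 = 71.00
9.81^-0.19 = 0.6480
Denominator = 0.0551 × 19.27 × 71.00 × 0.6480 = 48.85
D / 48.85 = 331 / 48.85 = 6.776
d = 6.776^(1/0.75) = 6.776^1.3333 = 12.82 m

d ≈ 12.8 m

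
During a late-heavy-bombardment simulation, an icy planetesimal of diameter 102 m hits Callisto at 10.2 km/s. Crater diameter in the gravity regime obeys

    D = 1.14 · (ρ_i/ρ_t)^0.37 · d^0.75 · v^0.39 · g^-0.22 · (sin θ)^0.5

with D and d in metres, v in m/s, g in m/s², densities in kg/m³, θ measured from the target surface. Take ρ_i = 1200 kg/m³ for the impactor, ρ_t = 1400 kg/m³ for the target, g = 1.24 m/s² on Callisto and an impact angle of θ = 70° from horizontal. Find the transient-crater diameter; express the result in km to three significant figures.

In SI units: v = 10200 m/s.
(ρ_i/ρ_t)^0.37 = (1200/1400)^0.37 = 0.9446
d^0.75 = 102^0.75 = 32.10
v^0.39 = 10200^0.39 = 36.59
g^-0.22 = 1.24^-0.22 = 0.9538
(sin 70°)^0.5 = 0.9397^0.5 = 0.9694
D = 1.14 × 0.9446 × 32.10 × 36.59 × 0.9538 × 0.9694 = 1169 m
   = 1.169 km

D ≈ 1.17 km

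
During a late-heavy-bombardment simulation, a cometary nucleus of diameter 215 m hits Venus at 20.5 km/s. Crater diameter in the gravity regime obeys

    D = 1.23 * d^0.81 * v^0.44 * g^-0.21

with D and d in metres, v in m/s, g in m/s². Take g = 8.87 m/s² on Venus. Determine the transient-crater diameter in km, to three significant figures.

D ≈ 4.76 km

In SI units: v = 20500 m/s.
d^0.81 = 215^0.81 = 77.50
v^0.44 = 20500^0.44 = 78.92
g^-0.21 = 8.87^-0.21 = 0.6323
D = 1.23 × 77.50 × 78.92 × 0.6323 = 4757 m
   = 4.757 km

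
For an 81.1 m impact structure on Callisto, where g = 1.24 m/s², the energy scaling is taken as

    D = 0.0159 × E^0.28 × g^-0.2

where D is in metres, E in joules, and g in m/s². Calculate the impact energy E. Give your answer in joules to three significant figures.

E ≈ 2.03 × 10^13 J

Rearranging: E = [D / (0.0159 · g^-0.2)]^(1/0.28).
g^-0.2 = 1.24^-0.2 = 0.9579
D / (0.0159 × 0.9579) = 81.1 / (0.01523) = 5.325 × 10^3
E = (5.325 × 10^3)^3.5714 = 2.033 × 10^13 J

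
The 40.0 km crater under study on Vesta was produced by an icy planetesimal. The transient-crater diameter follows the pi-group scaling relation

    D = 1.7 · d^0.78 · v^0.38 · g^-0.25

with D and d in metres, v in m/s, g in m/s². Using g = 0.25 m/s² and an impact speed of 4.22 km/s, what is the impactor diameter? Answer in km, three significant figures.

Rearranging for d: d = [D / (1.7 · 4220^0.38 · 0.25^-0.25)]^(1/0.78).
D = 40000 m.
4220^0.38 = 23.86
0.25^-0.25 = 1.414
Denominator = 1.7 × 23.86 × 1.414 = 57.35
D / 57.35 = 40000 / 57.35 = 697.5
d = 697.5^(1/0.78) = 697.5^1.2821 = 4423 m

d ≈ 4.42 km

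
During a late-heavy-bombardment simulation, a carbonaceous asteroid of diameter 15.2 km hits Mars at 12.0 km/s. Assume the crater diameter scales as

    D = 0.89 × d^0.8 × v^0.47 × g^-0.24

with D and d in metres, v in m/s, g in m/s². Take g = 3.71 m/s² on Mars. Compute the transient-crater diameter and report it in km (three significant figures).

D ≈ 119 km

In SI units: d = 15200 m, v = 12000 m/s.
d^0.8 = 15200^0.8 = 2216
v^0.47 = 12000^0.47 = 82.64
g^-0.24 = 3.71^-0.24 = 0.7300
D = 0.89 × 2216 × 82.64 × 0.7300 = 1.190 × 10^5 m
   = 119.0 km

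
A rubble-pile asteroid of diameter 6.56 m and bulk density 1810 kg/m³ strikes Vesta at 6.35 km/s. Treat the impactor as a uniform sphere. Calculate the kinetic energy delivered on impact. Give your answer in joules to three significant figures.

E ≈ 5.39 × 10^12 J

v = 6350 m/s.
Mass m = (π/6) ρ d³ = (π/6) × 1810 × (6.56)³ = 2.675 × 10^5 kg
E = ½ m v² = 0.5 × 2.675 × 10^5 × (6350)² = 5.393 × 10^12 J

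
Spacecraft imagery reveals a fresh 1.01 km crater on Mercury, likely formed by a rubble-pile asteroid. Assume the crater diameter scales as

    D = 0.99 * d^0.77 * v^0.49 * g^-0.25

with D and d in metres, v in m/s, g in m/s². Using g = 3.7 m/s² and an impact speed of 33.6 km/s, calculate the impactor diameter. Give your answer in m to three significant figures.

Rearranging for d: d = [D / (0.99 · 33600^0.49 · 3.7^-0.25)]^(1/0.77).
D = 1010 m.
33600^0.49 = 165.2
3.7^-0.25 = 0.7210
Denominator = 0.99 × 165.2 × 0.7210 = 117.9
D / 117.9 = 1010 / 117.9 = 8.567
d = 8.567^(1/0.77) = 8.567^1.2987 = 16.27 m

d ≈ 16.3 m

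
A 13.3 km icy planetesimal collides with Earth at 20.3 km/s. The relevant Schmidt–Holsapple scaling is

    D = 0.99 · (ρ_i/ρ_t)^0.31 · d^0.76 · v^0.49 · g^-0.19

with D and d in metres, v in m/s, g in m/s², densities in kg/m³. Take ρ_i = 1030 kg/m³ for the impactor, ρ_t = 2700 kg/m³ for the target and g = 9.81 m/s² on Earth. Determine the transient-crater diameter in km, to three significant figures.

In SI units: d = 13300 m, v = 20300 m/s.
(ρ_i/ρ_t)^0.31 = (1030/2700)^0.31 = 0.7417
d^0.76 = 13300^0.76 = 1362
v^0.49 = 20300^0.49 = 129.0
g^-0.19 = 9.81^-0.19 = 0.6480
D = 0.99 × 0.7417 × 1362 × 129.0 × 0.6480 = 83600 m
   = 83.60 km

D ≈ 83.6 km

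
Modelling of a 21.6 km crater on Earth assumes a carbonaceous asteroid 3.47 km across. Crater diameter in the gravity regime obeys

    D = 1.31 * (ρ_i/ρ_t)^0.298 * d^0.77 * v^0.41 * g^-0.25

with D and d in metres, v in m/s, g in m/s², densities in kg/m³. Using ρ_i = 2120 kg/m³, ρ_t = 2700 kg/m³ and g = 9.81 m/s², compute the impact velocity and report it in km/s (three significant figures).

Rearranging for v: v = [D / (1.31 · (2120/2700)^0.298 · 3470^0.77 · 9.81^-0.25)]^(1/0.41).
D = 21600 m.
(2120/2700)^0.298 = 0.9305
3470^0.77 = 532.2
9.81^-0.25 = 0.5650
Denominator = 1.31 × 0.9305 × 532.2 × 0.5650 = 366.5
D / 366.5 = 21600 / 366.5 = 58.94
v = 58.94^(1/0.41) = 58.94^2.439 = 20798 m/s

v ≈ 20.8 km/s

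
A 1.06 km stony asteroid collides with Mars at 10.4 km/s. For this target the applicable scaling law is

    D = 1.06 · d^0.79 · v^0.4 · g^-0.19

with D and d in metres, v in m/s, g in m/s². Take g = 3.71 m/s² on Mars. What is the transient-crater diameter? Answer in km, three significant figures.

D ≈ 8.20 km

In SI units: d = 1060 m, v = 10400 m/s.
d^0.79 = 1060^0.79 = 245.5
v^0.4 = 10400^0.4 = 40.44
g^-0.19 = 3.71^-0.19 = 0.7795
D = 1.06 × 245.5 × 40.44 × 0.7795 = 8203 m
   = 8.203 km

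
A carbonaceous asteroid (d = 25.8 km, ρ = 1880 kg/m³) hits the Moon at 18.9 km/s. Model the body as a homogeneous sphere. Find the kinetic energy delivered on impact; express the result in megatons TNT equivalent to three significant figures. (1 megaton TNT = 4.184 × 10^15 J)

d = 25800 m; v = 18900 m/s.
Mass m = (π/6) ρ d³ = (π/6) × 1880 × (25800)³ = 1.691 × 10^16 kg
E = ½ m v² = 0.5 × 1.691 × 10^16 × (18900)² = 3.020 × 10^24 J
   = 3.020 × 10^24 / 4.184×10^15 = 7.218 × 10^8 Mt

E ≈ 7.22 × 10^8 Mt TNT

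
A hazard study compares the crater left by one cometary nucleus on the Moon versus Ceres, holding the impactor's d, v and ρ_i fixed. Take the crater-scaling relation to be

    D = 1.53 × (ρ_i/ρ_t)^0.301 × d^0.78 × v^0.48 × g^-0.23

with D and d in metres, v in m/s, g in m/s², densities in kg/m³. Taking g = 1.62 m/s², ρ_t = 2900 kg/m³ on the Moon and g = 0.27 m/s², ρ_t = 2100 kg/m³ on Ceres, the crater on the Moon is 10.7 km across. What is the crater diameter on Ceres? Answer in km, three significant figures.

D ≈ 17.8 km

The impactor-only factors (d, v, ρ_i) cancel in the ratio, leaving D_Ceres/D_Moon = (g_Ceres/g_Moon)^-0.23 · (ρ_t,Moon/ρ_t,Ceres)^0.301.
(0.27/1.62)^-0.23 = 0.1667^-0.23 = 1.510
(2900/2100)^0.301 = 1.381^0.301 = 1.102
Ratio = 1.510 × 1.102 = 1.664
D_Ceres = 1.664 × 10.7 km = 17.8 km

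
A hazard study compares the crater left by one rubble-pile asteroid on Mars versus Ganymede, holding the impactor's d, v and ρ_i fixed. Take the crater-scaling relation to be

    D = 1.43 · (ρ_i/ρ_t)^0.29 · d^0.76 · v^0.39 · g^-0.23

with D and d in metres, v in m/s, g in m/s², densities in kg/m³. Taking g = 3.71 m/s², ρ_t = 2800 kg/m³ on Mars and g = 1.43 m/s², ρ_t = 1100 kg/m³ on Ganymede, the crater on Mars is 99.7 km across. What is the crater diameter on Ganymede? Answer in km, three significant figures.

The impactor-only factors (d, v, ρ_i) cancel in the ratio, leaving D_Ganymede/D_Mars = (g_Ganymede/g_Mars)^-0.23 · (ρ_t,Mars/ρ_t,Ganymede)^0.29.
(1.43/3.71)^-0.23 = 0.3854^-0.23 = 1.245
(2800/1100)^0.29 = 2.545^0.29 = 1.311
Ratio = 1.245 × 1.311 = 1.632
D_Ganymede = 1.632 × 99.7 km = 163 km

D ≈ 163 km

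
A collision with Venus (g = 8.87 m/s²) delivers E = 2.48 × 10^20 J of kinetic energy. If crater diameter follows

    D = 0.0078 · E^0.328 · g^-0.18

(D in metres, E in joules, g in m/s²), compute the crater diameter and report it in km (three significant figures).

D ≈ 25.8 km

E^0.328 = (2.48 × 10^20)^0.328 = 4.891 × 10^6
g^-0.18 = 8.87^-0.18 = 0.6751
D = 0.0078 × 4.891 × 10^6 × 0.6751 = 25755 m
   = 25.75 km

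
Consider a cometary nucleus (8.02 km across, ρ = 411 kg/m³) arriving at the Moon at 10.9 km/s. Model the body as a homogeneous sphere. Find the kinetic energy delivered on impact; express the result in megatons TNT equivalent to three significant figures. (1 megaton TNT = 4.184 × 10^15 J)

E ≈ 1.58 × 10^6 Mt TNT

d = 8020 m; v = 10900 m/s.
Mass m = (π/6) ρ d³ = (π/6) × 411 × (8020)³ = 1.110 × 10^14 kg
E = ½ m v² = 0.5 × 1.110 × 10^14 × (10900)² = 6.594 × 10^21 J
   = 6.594 × 10^21 / 4.184×10^15 = 1.576 × 10^6 Mt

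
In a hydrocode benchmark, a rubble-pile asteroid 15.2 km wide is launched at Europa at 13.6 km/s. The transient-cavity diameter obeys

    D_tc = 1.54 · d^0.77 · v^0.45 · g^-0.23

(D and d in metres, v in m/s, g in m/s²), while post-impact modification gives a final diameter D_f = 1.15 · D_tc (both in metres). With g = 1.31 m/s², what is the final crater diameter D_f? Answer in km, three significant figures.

In SI: d = 15200 m, v = 13600 m/s.
d^0.77 = 15200^0.77 = 1660
v^0.45 = 13600^0.45 = 72.46
g^-0.23 = 1.31^-0.23 = 0.9398
D_tc = 1.54 × 1660 × 72.46 × 0.9398 = 1.741 × 10^5 m
D_f = 1.15 × 1.741 × 10^5 = 2.002 × 10^5 m
     = 200.2 km

D_f ≈ 200 km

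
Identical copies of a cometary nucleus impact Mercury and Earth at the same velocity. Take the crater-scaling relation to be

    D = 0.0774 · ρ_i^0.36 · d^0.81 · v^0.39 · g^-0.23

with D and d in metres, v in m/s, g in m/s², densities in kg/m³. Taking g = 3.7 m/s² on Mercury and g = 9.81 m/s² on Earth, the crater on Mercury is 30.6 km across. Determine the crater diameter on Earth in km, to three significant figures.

All impactor-dependent factors cancel in the ratio, leaving D_Earth/D_Mercury = (g_Earth/g_Mercury)^-0.23.
(9.81/3.7)^-0.23 = 2.651^-0.23 = 0.7991
D_Earth = 0.7991 × 30.6 km = 24.5 km

D ≈ 24.5 km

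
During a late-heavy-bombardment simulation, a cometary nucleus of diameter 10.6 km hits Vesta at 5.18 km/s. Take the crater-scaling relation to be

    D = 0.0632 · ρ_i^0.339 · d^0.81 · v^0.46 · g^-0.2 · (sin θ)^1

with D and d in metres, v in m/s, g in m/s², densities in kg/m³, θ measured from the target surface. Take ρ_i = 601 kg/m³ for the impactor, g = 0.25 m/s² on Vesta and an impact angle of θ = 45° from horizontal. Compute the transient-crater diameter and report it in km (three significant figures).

D ≈ 48.1 km

In SI units: d = 10600 m, v = 5180 m/s.
ρ_i^0.339 = 601^0.339 = 8.751
d^0.81 = 10600^0.81 = 1822
v^0.46 = 5180^0.46 = 51.12
g^-0.2 = 0.25^-0.2 = 1.320
(sin 45°)^1 = 0.7071^1 = 0.7071
D = 0.0632 × 8.751 × 1822 × 51.12 × 1.320 × 0.7071 = 48080 m
   = 48.08 km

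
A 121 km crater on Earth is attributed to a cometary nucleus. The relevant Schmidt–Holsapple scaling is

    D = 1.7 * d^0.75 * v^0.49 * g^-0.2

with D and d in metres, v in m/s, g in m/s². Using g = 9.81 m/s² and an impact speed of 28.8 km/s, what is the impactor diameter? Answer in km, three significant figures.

Rearranging for d: d = [D / (1.7 · 28800^0.49 · 9.81^-0.2)]^(1/0.75).
D = 121000 m.
28800^0.49 = 153.1
9.81^-0.2 = 0.6334
Denominator = 1.7 × 153.1 × 0.6334 = 164.9
D / 164.9 = 121000 / 164.9 = 733.8
d = 733.8^(1/0.75) = 733.8^1.3333 = 6617 m

d ≈ 6.62 km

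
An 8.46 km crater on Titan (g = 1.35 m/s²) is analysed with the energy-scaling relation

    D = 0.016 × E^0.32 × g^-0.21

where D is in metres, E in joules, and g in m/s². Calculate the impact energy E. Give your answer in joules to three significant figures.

E ≈ 9.35 × 10^17 J

Rearranging: E = [D / (0.016 · g^-0.21)]^(1/0.32).
D = 8460 m.
g^-0.21 = 1.35^-0.21 = 0.9389
D / (0.016 × 0.9389) = 8460 / (0.01502) = 5.632 × 10^5
E = (5.632 × 10^5)^3.125 = 9.350 × 10^17 J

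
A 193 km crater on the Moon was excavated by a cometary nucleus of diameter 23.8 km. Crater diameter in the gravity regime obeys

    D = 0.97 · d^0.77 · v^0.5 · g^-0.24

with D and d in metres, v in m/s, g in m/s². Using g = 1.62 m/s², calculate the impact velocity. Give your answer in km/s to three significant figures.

v ≈ 9.08 km/s

Rearranging for v: v = [D / (0.97 · 23800^0.77 · 1.62^-0.24)]^(1/0.5).
D = 193000 m.
23800^0.77 = 2344
1.62^-0.24 = 0.8907
Denominator = 0.97 × 2344 × 0.8907 = 2025
D / 2025 = 193000 / 2025 = 95.31
v = 95.31^(1/0.5) = 95.31^2 = 9084 m/s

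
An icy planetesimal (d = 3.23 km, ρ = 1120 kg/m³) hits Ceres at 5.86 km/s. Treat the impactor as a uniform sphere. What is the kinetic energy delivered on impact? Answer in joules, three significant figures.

d = 3230 m; v = 5860 m/s.
Mass m = (π/6) ρ d³ = (π/6) × 1120 × (3230)³ = 1.976 × 10^13 kg
E = ½ m v² = 0.5 × 1.976 × 10^13 × (5860)² = 3.393 × 10^20 J

E ≈ 3.39 × 10^20 J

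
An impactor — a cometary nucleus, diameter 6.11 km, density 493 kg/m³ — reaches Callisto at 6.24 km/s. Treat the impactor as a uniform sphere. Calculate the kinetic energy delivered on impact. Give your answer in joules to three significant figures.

E ≈ 1.15 × 10^21 J

d = 6110 m; v = 6240 m/s.
Mass m = (π/6) ρ d³ = (π/6) × 493 × (6110)³ = 5.888 × 10^13 kg
E = ½ m v² = 0.5 × 5.888 × 10^13 × (6240)² = 1.146 × 10^21 J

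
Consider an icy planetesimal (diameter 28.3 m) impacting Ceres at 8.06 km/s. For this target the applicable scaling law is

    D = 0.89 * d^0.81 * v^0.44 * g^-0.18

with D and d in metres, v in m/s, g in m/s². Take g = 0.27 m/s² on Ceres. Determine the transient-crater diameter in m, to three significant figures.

In SI units: v = 8060 m/s.
d^0.81 = 28.3^0.81 = 15.00
v^0.44 = 8060^0.44 = 52.33
g^-0.18 = 0.27^-0.18 = 1.266
D = 0.89 × 15.00 × 52.33 × 1.266 = 884.4 m

D ≈ 884 m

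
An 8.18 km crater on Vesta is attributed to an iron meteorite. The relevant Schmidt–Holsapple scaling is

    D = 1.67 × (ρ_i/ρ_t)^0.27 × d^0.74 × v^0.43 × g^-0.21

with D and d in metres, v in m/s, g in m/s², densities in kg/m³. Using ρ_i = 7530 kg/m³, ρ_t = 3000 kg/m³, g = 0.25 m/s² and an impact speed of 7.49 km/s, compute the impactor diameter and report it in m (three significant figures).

Rearranging for d: d = [D / (1.67 · (7530/3000)^0.27 · 7490^0.43 · 0.25^-0.21)]^(1/0.74).
D = 8180 m.
(7530/3000)^0.27 = 1.282
7490^0.43 = 46.35
0.25^-0.21 = 1.338
Denominator = 1.67 × 1.282 × 46.35 × 1.338 = 132.8
D / 132.8 = 8180 / 132.8 = 61.60
d = 61.60^(1/0.74) = 61.60^1.3514 = 262.1 m

d ≈ 262 m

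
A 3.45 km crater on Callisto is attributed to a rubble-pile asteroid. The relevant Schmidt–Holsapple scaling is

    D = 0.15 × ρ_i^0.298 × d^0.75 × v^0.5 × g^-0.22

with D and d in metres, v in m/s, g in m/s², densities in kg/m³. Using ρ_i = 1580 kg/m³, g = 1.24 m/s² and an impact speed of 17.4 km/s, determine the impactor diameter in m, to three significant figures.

d ≈ 55.6 m

Rearranging for d: d = [D / (0.15 · 1580^0.298 · 17400^0.5 · 1.24^-0.22)]^(1/0.75).
D = 3450 m.
1580^0.298 = 8.978
17400^0.5 = 131.9
1.24^-0.22 = 0.9538
Denominator = 0.15 × 8.978 × 131.9 × 0.9538 = 169.4
D / 169.4 = 3450 / 169.4 = 20.37
d = 20.37^(1/0.75) = 20.37^1.3333 = 55.63 m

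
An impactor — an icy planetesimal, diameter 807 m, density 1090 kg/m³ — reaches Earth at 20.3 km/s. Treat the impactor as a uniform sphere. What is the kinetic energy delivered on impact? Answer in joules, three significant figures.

v = 20300 m/s.
Mass m = (π/6) ρ d³ = (π/6) × 1090 × (807)³ = 2.999 × 10^11 kg
E = ½ m v² = 0.5 × 2.999 × 10^11 × (20300)² = 6.179 × 10^19 J

E ≈ 6.18 × 10^19 J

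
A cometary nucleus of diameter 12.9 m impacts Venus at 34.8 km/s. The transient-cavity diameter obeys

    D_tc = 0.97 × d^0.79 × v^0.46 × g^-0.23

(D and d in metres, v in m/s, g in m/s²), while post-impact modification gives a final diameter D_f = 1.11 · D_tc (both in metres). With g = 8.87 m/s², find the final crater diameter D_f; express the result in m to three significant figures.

D_f ≈ 603 m

v = 34800 m/s.
d^0.79 = 12.9^0.79 = 7.540
v^0.46 = 34800^0.46 = 122.8
g^-0.23 = 8.87^-0.23 = 0.6053
D_tc = 0.97 × 7.540 × 122.8 × 0.6053 = 543.6 m
D_f = 1.11 × 543.6 = 603.4 m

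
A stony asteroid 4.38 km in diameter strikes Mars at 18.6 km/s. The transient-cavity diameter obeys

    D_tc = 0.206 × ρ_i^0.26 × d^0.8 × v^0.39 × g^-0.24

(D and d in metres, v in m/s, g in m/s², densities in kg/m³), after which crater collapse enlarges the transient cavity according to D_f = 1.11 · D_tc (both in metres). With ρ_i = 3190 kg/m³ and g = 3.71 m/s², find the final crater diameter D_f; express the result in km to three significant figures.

D_f ≈ 51.5 km

In SI: d = 4380 m, v = 18600 m/s.
ρ_i^0.26 = 3190^0.26 = 8.147
d^0.8 = 4380^0.8 = 818.8
v^0.39 = 18600^0.39 = 46.25
g^-0.24 = 3.71^-0.24 = 0.7300
D_tc = 0.206 × 8.147 × 818.8 × 46.25 × 0.7300 = 46400 m
D_f = 1.11 × 46400 = 51504 m
     = 51.50 km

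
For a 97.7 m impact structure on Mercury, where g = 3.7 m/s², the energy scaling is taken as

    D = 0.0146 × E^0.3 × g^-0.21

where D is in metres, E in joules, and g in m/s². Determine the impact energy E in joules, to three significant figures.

E ≈ 1.41 × 10^13 J

Rearranging: E = [D / (0.0146 · g^-0.21)]^(1/0.3).
g^-0.21 = 3.7^-0.21 = 0.7598
D / (0.0146 × 0.7598) = 97.7 / (0.01109) = 8.810 × 10^3
E = (8.810 × 10^3)^3.3333 = 1.412 × 10^13 J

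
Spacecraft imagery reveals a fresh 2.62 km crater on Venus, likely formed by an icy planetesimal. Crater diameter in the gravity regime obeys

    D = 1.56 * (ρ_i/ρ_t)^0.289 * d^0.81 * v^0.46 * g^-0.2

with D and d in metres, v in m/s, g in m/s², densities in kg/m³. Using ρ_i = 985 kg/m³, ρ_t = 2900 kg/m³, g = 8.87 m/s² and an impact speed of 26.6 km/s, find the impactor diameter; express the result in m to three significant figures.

Rearranging for d: d = [D / (1.56 · (985/2900)^0.289 · 26600^0.46 · 8.87^-0.2)]^(1/0.81).
D = 2620 m.
(985/2900)^0.289 = 0.7319
26600^0.46 = 108.5
8.87^-0.2 = 0.6463
Denominator = 1.56 × 0.7319 × 108.5 × 0.6463 = 80.06
D / 80.06 = 2620 / 80.06 = 32.73
d = 32.73^(1/0.81) = 32.73^1.2346 = 74.19 m

d ≈ 74.2 m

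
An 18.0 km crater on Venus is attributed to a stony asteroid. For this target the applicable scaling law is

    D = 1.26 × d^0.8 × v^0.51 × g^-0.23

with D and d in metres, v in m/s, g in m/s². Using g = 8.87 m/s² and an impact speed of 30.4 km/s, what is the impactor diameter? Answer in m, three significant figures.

d ≈ 406 m

Rearranging for d: d = [D / (1.26 · 30400^0.51 · 8.87^-0.23)]^(1/0.8).
D = 18000 m.
30400^0.51 = 193.3
8.87^-0.23 = 0.6053
Denominator = 1.26 × 193.3 × 0.6053 = 147.4
D / 147.4 = 18000 / 147.4 = 122.1
d = 122.1^(1/0.8) = 122.1^1.25 = 405.9 m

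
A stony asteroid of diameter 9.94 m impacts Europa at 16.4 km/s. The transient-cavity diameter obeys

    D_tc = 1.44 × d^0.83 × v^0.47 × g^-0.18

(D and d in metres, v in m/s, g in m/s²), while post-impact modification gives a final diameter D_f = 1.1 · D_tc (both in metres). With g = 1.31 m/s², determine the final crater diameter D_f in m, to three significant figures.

D_f ≈ 972 m

v = 16400 m/s.
d^0.83 = 9.94^0.83 = 6.727
v^0.47 = 16400^0.47 = 95.71
g^-0.18 = 1.31^-0.18 = 0.9526
D_tc = 1.44 × 6.727 × 95.71 × 0.9526 = 883.2 m
D_f = 1.1 × 883.2 = 971.5 m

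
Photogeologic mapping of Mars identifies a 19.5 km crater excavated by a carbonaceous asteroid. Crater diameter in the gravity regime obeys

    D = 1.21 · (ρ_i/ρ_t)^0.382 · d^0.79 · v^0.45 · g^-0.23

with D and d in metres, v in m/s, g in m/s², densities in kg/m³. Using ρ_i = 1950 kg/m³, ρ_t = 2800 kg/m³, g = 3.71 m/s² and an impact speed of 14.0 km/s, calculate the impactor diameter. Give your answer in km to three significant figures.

Rearranging for d: d = [D / (1.21 · (1950/2800)^0.382 · 14000^0.45 · 3.71^-0.23)]^(1/0.79).
D = 19500 m.
(1950/2800)^0.382 = 0.8709
14000^0.45 = 73.41
3.71^-0.23 = 0.7397
Denominator = 1.21 × 0.8709 × 73.41 × 0.7397 = 57.22
D / 57.22 = 19500 / 57.22 = 340.8
d = 340.8^(1/0.79) = 340.8^1.2658 = 1606 m

d ≈ 1.61 km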